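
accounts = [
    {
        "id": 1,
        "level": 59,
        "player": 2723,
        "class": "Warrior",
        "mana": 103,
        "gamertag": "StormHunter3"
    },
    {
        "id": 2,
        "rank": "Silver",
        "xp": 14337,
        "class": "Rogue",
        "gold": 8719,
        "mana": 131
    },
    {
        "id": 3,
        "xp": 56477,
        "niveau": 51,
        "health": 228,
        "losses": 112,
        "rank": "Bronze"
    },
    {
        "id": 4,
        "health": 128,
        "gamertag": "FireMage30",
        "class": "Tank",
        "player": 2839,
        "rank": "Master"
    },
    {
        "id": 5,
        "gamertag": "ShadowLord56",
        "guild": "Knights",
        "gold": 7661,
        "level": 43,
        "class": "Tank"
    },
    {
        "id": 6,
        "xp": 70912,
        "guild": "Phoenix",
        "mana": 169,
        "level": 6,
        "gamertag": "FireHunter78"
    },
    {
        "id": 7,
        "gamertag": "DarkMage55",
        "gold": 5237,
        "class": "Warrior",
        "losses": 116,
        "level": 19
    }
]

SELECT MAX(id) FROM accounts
7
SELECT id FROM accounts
[1, 2, 3, 4, 5, 6, 7]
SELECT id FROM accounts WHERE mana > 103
[2, 6]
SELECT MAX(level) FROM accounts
59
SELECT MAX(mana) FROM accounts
169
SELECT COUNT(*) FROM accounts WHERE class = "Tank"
2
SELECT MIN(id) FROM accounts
1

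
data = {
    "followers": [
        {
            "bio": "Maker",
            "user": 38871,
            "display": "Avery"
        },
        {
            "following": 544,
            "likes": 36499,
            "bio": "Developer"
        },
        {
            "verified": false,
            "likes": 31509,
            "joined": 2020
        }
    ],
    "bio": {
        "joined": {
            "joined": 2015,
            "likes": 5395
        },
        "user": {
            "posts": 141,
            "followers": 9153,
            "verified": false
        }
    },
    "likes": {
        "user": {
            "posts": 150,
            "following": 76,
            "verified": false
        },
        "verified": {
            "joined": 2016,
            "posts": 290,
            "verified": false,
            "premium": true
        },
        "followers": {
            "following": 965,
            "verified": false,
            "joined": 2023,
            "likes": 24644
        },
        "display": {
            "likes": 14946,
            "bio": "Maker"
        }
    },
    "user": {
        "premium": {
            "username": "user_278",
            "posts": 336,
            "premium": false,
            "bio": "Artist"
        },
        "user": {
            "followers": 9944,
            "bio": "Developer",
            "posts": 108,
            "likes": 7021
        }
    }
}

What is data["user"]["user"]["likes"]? 7021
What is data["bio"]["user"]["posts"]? 141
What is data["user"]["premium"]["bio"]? "Artist"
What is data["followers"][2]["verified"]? False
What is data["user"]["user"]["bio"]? "Developer"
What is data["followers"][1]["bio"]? "Developer"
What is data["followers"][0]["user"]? 38871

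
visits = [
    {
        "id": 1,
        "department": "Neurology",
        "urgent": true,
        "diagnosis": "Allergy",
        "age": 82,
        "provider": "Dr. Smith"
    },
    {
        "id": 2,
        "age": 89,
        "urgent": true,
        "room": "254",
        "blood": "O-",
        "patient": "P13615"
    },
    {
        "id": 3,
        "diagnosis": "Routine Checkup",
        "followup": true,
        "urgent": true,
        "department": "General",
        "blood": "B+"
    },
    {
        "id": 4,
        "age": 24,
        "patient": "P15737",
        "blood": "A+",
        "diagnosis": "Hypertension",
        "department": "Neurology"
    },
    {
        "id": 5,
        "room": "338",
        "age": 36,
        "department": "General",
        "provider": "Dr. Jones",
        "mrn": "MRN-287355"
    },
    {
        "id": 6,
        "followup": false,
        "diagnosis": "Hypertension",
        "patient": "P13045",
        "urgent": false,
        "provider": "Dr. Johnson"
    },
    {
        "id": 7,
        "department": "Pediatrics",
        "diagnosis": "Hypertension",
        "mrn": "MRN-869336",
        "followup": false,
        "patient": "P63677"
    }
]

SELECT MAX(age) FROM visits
89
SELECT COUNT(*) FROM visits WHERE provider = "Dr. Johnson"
1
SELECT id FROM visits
[1, 2, 3, 4, 5, 6, 7]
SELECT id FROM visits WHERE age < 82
[4, 5]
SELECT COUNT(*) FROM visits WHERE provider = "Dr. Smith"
1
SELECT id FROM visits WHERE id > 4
[5, 6, 7]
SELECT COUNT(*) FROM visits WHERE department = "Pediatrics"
1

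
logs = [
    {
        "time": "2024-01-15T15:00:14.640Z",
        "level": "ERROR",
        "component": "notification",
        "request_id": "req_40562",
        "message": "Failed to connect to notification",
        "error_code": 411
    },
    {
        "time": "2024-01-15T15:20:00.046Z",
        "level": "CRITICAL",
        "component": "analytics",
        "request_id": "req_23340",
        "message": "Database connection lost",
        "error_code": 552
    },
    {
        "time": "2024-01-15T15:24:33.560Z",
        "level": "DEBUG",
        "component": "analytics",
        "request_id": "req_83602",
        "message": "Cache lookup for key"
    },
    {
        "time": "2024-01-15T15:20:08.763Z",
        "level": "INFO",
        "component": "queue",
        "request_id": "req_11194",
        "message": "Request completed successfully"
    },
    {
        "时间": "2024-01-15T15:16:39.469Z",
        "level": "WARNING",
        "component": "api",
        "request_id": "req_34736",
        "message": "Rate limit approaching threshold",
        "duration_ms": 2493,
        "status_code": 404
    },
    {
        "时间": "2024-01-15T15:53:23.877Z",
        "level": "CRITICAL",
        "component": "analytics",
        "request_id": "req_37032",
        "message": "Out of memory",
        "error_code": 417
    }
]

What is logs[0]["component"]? "notification"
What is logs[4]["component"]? "api"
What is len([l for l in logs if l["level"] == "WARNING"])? 1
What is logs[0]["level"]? "ERROR"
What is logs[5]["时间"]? "2024-01-15T15:53:23.877Z"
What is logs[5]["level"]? "CRITICAL"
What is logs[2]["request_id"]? "req_83602"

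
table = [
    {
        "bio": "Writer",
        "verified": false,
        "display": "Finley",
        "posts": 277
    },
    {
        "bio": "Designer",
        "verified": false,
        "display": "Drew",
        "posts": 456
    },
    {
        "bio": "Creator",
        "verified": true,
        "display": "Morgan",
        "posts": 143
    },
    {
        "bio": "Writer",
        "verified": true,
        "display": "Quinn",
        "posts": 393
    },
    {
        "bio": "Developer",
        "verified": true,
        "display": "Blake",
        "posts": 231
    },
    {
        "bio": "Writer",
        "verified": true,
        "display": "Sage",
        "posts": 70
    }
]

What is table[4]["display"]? "Blake"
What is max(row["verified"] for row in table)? True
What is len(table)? 6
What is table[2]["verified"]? True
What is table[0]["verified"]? False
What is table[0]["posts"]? 277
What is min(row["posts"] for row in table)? 70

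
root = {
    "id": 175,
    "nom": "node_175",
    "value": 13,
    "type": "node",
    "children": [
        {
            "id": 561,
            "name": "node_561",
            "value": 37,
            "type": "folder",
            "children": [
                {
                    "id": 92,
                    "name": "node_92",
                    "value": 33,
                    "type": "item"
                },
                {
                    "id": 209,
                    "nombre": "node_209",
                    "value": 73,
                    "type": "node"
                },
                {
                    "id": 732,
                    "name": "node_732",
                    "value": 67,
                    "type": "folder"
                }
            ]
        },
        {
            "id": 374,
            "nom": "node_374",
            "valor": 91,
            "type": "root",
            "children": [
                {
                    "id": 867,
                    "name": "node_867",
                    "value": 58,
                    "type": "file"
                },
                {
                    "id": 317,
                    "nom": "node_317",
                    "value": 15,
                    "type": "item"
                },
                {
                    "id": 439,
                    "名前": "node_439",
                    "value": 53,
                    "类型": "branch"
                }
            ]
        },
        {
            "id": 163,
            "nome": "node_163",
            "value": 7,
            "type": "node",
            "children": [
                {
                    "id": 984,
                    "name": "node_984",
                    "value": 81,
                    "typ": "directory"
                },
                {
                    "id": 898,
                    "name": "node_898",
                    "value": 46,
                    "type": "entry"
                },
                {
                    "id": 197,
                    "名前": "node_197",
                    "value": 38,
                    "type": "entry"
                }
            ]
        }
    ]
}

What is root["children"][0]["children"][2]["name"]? "node_732"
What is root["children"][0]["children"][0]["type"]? "item"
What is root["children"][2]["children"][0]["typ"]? "directory"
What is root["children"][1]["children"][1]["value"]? 15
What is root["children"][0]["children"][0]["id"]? 92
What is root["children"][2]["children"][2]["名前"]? "node_197"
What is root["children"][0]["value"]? 37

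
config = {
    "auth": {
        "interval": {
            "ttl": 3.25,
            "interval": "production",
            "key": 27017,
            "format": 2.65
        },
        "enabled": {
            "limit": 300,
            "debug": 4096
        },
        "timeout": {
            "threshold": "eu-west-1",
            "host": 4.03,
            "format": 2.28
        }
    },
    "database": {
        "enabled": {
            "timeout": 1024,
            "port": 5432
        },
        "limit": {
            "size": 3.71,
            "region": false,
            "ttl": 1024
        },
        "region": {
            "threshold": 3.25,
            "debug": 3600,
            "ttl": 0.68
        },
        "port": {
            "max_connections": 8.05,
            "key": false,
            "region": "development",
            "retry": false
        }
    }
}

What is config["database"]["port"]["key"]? False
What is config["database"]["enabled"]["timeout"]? 1024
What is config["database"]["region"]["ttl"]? 0.68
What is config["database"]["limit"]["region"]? False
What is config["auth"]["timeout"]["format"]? 2.28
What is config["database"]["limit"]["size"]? 3.71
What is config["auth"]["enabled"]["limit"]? 300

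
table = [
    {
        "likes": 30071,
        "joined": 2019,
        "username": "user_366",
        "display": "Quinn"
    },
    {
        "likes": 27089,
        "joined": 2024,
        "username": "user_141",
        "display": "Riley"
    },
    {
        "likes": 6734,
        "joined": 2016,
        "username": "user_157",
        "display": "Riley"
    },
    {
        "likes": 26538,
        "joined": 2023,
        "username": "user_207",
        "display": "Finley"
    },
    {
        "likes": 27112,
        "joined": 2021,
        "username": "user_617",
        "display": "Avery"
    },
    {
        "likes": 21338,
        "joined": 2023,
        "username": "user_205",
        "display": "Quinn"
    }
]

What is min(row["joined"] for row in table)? 2016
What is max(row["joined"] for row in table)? 2024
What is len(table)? 6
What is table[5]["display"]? "Quinn"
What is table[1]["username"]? "user_141"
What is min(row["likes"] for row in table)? 6734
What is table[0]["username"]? "user_366"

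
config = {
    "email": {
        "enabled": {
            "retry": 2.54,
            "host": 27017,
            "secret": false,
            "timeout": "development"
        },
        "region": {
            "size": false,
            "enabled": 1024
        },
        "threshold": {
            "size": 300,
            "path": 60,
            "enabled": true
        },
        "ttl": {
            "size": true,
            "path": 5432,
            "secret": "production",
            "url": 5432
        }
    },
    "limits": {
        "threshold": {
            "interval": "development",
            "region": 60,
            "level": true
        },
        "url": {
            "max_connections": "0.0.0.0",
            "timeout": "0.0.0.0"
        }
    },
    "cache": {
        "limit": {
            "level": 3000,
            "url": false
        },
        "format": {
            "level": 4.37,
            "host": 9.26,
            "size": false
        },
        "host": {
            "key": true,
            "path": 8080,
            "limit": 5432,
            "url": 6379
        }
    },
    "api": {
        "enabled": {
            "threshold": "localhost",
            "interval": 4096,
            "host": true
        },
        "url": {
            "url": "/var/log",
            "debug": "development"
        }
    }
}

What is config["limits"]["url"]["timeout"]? "0.0.0.0"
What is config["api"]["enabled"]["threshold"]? "localhost"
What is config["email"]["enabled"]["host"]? 27017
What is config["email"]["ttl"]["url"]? 5432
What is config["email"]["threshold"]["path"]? 60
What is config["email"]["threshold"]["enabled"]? True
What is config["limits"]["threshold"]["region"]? 60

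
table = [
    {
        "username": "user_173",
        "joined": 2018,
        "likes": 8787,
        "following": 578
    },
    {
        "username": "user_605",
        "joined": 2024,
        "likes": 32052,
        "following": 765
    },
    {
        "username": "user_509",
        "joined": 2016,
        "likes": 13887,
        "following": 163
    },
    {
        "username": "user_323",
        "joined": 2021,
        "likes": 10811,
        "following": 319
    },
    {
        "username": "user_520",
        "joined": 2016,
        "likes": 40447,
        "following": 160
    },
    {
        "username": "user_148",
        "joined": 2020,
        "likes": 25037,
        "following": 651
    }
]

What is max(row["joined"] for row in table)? 2024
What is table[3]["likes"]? 10811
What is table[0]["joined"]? 2018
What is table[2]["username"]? "user_509"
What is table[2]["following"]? 163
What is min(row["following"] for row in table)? 160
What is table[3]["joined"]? 2021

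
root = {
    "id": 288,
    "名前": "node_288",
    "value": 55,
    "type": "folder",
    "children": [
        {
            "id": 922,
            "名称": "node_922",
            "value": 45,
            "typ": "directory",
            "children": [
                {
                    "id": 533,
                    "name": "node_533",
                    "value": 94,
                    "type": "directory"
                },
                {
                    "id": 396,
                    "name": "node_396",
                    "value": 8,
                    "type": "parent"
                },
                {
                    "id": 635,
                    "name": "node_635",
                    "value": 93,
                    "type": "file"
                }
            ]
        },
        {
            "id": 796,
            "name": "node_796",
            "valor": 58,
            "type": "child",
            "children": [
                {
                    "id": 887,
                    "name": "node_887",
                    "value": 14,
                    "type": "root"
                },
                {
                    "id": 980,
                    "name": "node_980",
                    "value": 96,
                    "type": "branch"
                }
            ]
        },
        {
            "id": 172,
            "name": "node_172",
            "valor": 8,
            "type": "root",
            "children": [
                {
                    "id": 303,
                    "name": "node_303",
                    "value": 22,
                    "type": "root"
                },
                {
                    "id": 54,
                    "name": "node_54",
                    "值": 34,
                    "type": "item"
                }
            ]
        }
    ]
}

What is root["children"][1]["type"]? "child"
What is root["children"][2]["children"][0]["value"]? 22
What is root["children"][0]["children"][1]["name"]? "node_396"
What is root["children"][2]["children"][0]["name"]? "node_303"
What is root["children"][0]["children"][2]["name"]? "node_635"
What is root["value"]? 55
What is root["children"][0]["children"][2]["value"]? 93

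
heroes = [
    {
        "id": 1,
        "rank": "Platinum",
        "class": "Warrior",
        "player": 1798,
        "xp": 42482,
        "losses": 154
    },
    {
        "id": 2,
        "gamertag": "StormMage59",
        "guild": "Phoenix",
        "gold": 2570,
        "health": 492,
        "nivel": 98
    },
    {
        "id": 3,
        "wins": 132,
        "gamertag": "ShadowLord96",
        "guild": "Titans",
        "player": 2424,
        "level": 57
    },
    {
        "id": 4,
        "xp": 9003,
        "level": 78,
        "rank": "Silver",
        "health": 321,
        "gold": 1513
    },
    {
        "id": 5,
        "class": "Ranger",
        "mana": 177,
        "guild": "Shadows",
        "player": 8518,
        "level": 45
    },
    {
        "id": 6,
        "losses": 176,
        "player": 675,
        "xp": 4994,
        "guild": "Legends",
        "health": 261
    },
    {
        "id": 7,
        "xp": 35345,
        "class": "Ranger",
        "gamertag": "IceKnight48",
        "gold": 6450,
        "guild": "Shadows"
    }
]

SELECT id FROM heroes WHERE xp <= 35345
[4, 6, 7]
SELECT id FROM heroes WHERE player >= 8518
[5]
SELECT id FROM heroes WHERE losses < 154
[]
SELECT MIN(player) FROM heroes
675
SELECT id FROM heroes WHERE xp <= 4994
[6]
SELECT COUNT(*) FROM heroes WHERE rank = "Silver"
1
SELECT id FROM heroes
[1, 2, 3, 4, 5, 6, 7]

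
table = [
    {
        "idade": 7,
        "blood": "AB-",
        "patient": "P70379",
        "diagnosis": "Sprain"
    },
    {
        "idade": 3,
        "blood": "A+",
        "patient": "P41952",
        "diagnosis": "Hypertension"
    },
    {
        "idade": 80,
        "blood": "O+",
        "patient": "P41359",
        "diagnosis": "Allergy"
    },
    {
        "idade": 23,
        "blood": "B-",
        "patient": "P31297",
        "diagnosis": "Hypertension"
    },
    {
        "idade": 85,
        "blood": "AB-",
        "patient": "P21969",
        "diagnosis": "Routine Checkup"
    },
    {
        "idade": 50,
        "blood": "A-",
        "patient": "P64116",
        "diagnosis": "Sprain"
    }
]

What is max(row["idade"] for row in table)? 85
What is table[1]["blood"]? "A+"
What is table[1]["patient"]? "P41952"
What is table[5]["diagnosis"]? "Sprain"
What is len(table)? 6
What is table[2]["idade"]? 80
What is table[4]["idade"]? 85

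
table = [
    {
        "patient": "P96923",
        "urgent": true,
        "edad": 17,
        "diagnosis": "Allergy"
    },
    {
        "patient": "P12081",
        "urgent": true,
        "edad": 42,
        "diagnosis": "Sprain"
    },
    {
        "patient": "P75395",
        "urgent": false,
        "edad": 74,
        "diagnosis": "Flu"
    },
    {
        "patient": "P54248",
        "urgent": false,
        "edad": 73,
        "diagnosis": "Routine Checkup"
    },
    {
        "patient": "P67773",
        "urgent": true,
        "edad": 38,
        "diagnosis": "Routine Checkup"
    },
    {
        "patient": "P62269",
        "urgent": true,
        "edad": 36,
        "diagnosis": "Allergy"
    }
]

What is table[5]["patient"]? "P62269"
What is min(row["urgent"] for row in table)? False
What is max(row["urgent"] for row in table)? True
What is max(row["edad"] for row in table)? 74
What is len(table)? 6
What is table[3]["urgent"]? False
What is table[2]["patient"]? "P75395"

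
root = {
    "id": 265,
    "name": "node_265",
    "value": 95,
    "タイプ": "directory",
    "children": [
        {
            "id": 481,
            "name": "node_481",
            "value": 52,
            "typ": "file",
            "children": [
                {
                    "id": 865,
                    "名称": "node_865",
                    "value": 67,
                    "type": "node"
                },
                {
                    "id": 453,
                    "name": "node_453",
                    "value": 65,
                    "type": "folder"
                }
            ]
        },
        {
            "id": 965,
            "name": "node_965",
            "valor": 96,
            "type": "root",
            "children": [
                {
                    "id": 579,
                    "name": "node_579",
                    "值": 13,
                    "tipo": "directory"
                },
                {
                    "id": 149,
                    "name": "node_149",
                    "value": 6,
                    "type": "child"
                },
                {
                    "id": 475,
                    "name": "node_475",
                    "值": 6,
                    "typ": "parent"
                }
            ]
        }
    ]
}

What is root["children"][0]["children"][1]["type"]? "folder"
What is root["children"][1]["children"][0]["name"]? "node_579"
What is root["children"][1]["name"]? "node_965"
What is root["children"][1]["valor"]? 96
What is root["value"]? 95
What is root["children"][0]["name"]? "node_481"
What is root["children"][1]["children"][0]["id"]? 579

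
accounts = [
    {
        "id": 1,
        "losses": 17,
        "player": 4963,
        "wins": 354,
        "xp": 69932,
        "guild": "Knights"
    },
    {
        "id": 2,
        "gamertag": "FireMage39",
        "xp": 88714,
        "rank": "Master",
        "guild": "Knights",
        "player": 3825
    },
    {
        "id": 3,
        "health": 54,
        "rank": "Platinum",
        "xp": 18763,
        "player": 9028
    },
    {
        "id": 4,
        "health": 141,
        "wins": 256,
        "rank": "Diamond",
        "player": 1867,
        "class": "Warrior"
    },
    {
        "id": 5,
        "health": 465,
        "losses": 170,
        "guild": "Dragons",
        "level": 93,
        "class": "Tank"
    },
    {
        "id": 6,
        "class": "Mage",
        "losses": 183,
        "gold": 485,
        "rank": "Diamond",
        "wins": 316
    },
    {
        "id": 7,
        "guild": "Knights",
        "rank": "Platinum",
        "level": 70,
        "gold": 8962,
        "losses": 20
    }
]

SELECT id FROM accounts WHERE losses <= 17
[1]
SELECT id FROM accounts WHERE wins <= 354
[1, 4, 6]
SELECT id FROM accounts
[1, 2, 3, 4, 5, 6, 7]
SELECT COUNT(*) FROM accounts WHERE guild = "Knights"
3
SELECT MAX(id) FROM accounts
7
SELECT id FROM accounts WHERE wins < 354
[4, 6]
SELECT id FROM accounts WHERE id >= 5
[5, 6, 7]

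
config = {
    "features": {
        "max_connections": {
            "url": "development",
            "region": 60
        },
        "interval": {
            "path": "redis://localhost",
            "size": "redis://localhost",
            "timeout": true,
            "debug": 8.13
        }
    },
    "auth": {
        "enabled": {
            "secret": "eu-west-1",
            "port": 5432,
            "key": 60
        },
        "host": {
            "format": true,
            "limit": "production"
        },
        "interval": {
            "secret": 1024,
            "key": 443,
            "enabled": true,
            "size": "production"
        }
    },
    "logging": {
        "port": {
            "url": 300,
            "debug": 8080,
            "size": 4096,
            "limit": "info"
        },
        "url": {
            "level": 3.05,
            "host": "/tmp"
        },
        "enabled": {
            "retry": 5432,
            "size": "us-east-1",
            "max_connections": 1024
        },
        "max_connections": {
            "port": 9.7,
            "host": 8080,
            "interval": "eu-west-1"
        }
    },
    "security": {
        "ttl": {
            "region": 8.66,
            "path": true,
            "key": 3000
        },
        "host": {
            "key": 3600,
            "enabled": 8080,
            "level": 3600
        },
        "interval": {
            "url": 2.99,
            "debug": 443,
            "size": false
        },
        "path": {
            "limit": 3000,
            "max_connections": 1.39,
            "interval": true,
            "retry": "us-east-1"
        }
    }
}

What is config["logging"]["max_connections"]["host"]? 8080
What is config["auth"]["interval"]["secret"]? 1024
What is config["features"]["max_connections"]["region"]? 60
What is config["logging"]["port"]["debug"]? 8080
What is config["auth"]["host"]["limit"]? "production"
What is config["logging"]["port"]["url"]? 300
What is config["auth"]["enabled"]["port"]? 5432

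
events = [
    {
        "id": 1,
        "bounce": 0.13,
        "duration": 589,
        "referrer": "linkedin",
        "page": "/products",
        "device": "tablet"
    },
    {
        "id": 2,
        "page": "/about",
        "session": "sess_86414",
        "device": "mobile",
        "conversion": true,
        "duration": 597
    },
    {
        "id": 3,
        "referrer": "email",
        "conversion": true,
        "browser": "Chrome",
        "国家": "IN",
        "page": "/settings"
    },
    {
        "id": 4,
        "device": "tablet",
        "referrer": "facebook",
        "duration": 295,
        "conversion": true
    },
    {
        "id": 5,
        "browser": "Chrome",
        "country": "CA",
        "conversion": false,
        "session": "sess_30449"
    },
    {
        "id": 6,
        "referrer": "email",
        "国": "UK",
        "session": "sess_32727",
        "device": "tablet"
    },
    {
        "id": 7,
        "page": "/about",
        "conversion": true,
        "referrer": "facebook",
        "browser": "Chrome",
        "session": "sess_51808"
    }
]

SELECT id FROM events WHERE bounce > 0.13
[]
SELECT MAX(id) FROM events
7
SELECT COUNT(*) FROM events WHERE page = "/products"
1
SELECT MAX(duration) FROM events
597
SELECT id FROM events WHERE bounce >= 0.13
[1]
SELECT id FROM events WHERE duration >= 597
[2]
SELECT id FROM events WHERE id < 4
[1, 2, 3]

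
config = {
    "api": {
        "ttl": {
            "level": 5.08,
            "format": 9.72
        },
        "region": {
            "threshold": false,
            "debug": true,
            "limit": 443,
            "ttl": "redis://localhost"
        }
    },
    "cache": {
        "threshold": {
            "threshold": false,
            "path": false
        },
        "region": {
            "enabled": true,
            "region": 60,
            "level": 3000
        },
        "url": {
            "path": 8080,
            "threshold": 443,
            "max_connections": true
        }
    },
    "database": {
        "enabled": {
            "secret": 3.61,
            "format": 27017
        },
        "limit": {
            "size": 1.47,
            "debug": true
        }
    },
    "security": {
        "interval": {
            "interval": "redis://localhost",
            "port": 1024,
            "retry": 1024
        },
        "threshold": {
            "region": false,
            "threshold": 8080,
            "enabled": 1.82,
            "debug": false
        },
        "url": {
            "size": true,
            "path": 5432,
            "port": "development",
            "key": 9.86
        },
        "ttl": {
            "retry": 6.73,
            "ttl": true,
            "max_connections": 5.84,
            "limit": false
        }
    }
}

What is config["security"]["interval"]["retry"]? 1024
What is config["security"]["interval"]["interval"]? "redis://localhost"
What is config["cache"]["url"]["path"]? 8080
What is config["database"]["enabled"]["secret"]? 3.61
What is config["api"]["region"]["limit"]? 443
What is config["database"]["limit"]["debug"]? True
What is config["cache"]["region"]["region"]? 60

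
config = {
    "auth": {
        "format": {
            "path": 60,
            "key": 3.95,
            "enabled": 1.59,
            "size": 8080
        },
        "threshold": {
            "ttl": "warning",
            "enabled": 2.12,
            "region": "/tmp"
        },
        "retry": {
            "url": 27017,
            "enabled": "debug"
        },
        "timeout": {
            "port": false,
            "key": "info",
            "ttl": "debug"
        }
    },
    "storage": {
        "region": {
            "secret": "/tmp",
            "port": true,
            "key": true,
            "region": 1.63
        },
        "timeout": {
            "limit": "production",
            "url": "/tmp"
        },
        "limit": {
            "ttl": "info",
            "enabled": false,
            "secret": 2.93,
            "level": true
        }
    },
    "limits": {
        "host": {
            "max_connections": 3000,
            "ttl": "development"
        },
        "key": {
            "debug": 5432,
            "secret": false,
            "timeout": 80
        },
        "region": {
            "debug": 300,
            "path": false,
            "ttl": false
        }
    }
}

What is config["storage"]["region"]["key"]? True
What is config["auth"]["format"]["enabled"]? 1.59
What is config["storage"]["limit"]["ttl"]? "info"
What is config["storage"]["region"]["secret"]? "/tmp"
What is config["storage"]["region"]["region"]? 1.63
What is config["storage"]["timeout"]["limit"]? "production"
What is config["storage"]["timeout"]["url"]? "/tmp"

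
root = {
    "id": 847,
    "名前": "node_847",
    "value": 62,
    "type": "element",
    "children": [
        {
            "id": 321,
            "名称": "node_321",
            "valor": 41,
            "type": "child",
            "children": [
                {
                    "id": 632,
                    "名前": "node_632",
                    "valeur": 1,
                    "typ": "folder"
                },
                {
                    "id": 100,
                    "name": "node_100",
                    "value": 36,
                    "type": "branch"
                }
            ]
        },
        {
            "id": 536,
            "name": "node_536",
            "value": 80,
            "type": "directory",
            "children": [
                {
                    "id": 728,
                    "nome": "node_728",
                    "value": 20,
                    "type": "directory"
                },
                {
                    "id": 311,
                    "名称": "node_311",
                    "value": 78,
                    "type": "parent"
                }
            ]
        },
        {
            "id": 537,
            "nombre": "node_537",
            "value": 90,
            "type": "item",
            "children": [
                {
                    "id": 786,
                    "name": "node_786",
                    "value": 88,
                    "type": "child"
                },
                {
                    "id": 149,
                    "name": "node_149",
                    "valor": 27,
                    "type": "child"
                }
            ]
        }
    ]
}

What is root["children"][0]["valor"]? 41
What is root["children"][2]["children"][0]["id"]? 786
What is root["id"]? 847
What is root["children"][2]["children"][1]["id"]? 149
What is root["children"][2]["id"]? 537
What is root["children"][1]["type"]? "directory"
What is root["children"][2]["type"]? "item"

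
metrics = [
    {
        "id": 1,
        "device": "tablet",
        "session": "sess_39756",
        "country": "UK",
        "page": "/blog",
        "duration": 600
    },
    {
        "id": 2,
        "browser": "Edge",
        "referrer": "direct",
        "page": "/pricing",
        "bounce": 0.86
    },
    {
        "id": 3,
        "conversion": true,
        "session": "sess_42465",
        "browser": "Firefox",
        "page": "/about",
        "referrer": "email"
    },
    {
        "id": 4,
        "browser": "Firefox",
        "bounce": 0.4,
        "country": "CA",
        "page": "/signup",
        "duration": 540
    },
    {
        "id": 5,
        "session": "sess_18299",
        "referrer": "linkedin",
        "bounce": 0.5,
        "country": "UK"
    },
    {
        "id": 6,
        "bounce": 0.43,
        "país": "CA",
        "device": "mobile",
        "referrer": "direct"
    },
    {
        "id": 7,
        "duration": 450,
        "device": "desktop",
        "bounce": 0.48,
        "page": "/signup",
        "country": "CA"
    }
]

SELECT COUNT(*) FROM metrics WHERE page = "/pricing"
1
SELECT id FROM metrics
[1, 2, 3, 4, 5, 6, 7]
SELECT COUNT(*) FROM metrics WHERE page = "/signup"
2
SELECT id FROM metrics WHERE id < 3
[1, 2]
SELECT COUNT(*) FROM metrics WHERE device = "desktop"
1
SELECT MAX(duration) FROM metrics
600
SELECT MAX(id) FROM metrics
7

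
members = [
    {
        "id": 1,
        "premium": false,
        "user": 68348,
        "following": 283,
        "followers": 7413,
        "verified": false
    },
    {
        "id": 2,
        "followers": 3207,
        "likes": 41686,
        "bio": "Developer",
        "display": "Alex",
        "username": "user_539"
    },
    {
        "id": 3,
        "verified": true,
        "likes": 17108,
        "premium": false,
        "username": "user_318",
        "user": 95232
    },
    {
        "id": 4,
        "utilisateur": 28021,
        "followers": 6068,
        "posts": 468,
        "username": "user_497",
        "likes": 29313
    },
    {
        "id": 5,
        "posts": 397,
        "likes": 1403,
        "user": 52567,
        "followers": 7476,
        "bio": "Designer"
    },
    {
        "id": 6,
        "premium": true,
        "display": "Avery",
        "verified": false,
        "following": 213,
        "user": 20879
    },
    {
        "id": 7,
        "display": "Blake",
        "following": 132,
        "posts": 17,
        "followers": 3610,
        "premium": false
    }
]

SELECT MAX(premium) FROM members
True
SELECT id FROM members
[1, 2, 3, 4, 5, 6, 7]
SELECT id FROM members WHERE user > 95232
[]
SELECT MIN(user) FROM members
20879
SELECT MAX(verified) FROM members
True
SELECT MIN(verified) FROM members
False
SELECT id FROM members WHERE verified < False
[]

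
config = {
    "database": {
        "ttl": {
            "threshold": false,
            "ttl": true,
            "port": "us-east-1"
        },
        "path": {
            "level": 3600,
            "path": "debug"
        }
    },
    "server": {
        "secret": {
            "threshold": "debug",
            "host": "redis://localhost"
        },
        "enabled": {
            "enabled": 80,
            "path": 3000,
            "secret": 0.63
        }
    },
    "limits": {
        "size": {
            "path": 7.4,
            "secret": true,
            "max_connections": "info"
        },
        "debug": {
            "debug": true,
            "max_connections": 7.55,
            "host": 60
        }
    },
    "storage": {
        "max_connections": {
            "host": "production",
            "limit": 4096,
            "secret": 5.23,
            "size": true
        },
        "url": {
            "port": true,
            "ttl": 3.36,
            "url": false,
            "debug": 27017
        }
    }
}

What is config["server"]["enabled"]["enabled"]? 80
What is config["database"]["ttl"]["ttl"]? True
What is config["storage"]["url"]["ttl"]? 3.36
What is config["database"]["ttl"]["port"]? "us-east-1"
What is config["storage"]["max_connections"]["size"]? True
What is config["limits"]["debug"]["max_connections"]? 7.55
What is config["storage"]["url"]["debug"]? 27017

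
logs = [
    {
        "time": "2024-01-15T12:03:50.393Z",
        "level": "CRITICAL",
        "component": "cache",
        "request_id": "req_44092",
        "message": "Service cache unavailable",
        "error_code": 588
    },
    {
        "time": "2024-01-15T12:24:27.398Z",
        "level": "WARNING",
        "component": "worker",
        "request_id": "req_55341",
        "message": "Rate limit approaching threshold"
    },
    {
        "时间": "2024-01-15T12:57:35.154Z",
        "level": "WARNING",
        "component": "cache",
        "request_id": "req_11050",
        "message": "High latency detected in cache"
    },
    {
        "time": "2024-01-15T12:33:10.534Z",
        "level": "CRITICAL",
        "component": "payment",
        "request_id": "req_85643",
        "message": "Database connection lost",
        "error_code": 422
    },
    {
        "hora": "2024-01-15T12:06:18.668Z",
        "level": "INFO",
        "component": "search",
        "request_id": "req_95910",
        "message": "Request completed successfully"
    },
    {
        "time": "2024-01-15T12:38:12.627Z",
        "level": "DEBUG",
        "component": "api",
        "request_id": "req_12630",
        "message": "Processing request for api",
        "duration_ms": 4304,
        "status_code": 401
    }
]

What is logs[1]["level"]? "WARNING"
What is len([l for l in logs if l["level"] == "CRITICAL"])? 2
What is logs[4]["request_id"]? "req_95910"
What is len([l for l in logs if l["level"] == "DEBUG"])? 1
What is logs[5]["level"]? "DEBUG"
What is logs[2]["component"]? "cache"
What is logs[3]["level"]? "CRITICAL"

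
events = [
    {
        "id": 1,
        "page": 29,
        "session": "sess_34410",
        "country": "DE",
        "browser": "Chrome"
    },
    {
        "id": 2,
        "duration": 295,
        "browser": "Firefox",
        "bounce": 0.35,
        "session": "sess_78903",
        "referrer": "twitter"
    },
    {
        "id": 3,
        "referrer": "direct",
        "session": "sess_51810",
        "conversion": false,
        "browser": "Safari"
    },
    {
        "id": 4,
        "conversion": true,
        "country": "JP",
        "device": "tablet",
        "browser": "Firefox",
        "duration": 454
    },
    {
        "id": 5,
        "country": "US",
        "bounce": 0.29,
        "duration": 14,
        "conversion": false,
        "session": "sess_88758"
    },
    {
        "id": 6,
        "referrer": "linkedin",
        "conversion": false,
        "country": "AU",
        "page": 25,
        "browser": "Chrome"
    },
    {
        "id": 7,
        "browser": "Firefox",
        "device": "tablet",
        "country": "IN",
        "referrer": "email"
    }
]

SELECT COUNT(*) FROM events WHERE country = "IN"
1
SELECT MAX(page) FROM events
29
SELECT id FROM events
[1, 2, 3, 4, 5, 6, 7]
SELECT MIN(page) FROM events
25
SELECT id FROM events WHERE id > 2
[3, 4, 5, 6, 7]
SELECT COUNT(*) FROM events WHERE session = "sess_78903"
1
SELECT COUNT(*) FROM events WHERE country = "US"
1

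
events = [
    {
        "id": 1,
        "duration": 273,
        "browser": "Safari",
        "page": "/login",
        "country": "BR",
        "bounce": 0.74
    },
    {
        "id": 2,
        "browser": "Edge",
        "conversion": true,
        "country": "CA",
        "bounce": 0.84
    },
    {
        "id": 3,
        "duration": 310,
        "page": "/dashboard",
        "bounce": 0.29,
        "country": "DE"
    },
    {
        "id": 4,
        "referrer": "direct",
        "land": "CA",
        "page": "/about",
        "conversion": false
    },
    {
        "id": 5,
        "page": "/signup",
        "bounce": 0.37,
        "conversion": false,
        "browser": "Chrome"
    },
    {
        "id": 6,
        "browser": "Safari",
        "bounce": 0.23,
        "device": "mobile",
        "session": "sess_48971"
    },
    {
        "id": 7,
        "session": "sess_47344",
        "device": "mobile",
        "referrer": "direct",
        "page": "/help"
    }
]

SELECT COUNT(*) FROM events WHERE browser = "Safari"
2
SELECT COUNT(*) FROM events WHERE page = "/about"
1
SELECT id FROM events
[1, 2, 3, 4, 5, 6, 7]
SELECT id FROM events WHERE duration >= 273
[1, 3]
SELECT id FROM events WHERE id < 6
[1, 2, 3, 4, 5]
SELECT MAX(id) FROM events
7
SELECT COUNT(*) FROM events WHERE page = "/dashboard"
1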